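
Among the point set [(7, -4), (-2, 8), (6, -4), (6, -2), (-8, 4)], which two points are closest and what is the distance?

Computing all pairwise distances among 5 points:

d((7, -4), (-2, 8)) = 15.0
d((7, -4), (6, -4)) = 1.0 <-- minimum
d((7, -4), (6, -2)) = 2.2361
d((7, -4), (-8, 4)) = 17.0
d((-2, 8), (6, -4)) = 14.4222
d((-2, 8), (6, -2)) = 12.8062
d((-2, 8), (-8, 4)) = 7.2111
d((6, -4), (6, -2)) = 2.0
d((6, -4), (-8, 4)) = 16.1245
d((6, -2), (-8, 4)) = 15.2315

Closest pair: (7, -4) and (6, -4) with distance 1.0

The closest pair is (7, -4) and (6, -4) with Euclidean distance 1.0. For 5 points, brute-force pairwise comparison is shown above. For large n, the divide-and-conquer algorithm (sort by x, recurse on halves, check the dividing strip) achieves O(n log n).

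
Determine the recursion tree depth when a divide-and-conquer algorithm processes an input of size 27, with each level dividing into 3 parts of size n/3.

For divide and conquer with division factor 3:

Problem sizes at each level:
Level 0: 27
Level 1: 9
Level 2: 3
Level 3: 1

The root is level 0 and the size-1 base case is level 3 (the tree spans levels 0 through 3, i.e. 4 levels counting the root), so the depth is the number of divisions: log_3(27) = 3

The recursion tree depth is log_3(27) = 3. At each level, the problem size is divided by 3, so it takes 3 divisions to reduce to a base case of size 1. The algorithm makes 3 recursive calls at each level.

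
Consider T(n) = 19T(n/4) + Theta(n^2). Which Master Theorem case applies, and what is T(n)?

Master Theorem for T(n) = 19T(n/4) + O(n^2):

a = 19, b = 4, c = 2
log_b(a) = log_4(19) = 2.1240

Case 1: c = 2 < log_4(19) = 2.1240
T(n) = O(n^(log_4 19))

For T(n) = 19T(n/4) + O(n^2): log_4(19) = 2.1240. This is Case 1 of the Master Theorem (c < log_b(a), work dominated by leaves), giving O(n^(log_4 19)).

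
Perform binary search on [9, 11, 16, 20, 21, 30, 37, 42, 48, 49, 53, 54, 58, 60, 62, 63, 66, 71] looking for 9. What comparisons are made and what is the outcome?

Binary search for 9 in [9, 11, 16, 20, 21, 30, 37, 42, 48, 49, 53, 54, 58, 60, 62, 63, 66, 71]:

lo=0, hi=17, mid=8, arr[mid]=48 -> 48 > 9, search left half
lo=0, hi=7, mid=3, arr[mid]=20 -> 20 > 9, search left half
lo=0, hi=2, mid=1, arr[mid]=11 -> 11 > 9, search left half
lo=0, hi=0, mid=0, arr[mid]=9 -> Found target at index 0!

Binary search finds 9 at index 0 after 4 comparisons. The search repeatedly halves the search space by comparing with the middle element.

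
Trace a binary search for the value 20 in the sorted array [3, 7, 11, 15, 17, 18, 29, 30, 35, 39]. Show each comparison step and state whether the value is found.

Binary search for 20 in [3, 7, 11, 15, 17, 18, 29, 30, 35, 39]:

lo=0, hi=9, mid=4, arr[mid]=17 -> 17 < 20, search right half
lo=5, hi=9, mid=7, arr[mid]=30 -> 30 > 20, search left half
lo=5, hi=6, mid=5, arr[mid]=18 -> 18 < 20, search right half
lo=6, hi=6, mid=6, arr[mid]=29 -> 29 > 20, search left half
lo=6 > hi=5, target 20 not found

Binary search determines that 20 is not in the array after 4 comparisons. The search space was exhausted without finding the target.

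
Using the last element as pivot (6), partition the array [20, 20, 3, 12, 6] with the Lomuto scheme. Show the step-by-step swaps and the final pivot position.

Lomuto partition with pivot = 6:

Initial array: [20, 20, 3, 12, 6]

arr[0]=20 > 6: no swap
arr[1]=20 > 6: no swap
arr[2]=3 <= 6: swap with position 0, array becomes [3, 20, 20, 12, 6]
arr[3]=12 > 6: no swap

Place pivot at position 1: [3, 6, 20, 12, 20]
Pivot position: 1

After partitioning with pivot 6, the array becomes [3, 6, 20, 12, 20]. The pivot is placed at index 1. All elements to the left of the pivot are <= 6, and all elements to the right are > 6.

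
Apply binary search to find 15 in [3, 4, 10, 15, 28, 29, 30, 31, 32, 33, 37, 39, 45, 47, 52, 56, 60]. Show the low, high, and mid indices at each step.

Binary search for 15 in [3, 4, 10, 15, 28, 29, 30, 31, 32, 33, 37, 39, 45, 47, 52, 56, 60]:

lo=0, hi=16, mid=8, arr[mid]=32 -> 32 > 15, search left half
lo=0, hi=7, mid=3, arr[mid]=15 -> Found target at index 3!

Binary search finds 15 at index 3 after 2 comparisons. The search repeatedly halves the search space by comparing with the middle element.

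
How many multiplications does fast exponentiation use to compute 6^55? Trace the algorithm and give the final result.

Computing 6^55 by squaring (build up from 6^1; each line after the first costs one multiplication):

6^1 = 6
6^2 = (6^1)^2 = 6^2 = 36
6^3 = 6 * 6^2 = 6 * 36 = 216
6^6 = (6^3)^2 = 216^2 = 46656
6^12 = (6^6)^2 = 46656^2 = 2176782336
6^13 = 6 * 6^12 = 6 * 2176782336 = 13060694016
6^26 = (6^13)^2 = 13060694016^2 = 170581728179578208256
6^27 = 6 * 6^26 = 6 * 170581728179578208256 = 1023490369077469249536
6^54 = (6^27)^2 = 1023490369077469249536^2 = 1047532535594334222593508922191671036215296
6^55 = 6 * 6^54 = 6 * 1047532535594334222593508922191671036215296 = 6285195213566005335561053533150026217291776

Result: 6285195213566005335561053533150026217291776
Multiplications needed: 9 (9 lines after 6^1)

6^55 = 6285195213566005335561053533150026217291776. Using exponentiation by squaring, this requires 9 multiplications. The key idea: if the exponent is even, square the half-power; if odd, multiply by the base once.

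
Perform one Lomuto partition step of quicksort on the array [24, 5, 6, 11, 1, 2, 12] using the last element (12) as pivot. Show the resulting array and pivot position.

Lomuto partition with pivot = 12:

Initial array: [24, 5, 6, 11, 1, 2, 12]

arr[0]=24 > 12: no swap
arr[1]=5 <= 12: swap with position 0, array becomes [5, 24, 6, 11, 1, 2, 12]
arr[2]=6 <= 12: swap with position 1, array becomes [5, 6, 24, 11, 1, 2, 12]
arr[3]=11 <= 12: swap with position 2, array becomes [5, 6, 11, 24, 1, 2, 12]
arr[4]=1 <= 12: swap with position 3, array becomes [5, 6, 11, 1, 24, 2, 12]
arr[5]=2 <= 12: swap with position 4, array becomes [5, 6, 11, 1, 2, 24, 12]

Place pivot at position 5: [5, 6, 11, 1, 2, 12, 24]
Pivot position: 5

After partitioning with pivot 12, the array becomes [5, 6, 11, 1, 2, 12, 24]. The pivot is placed at index 5. All elements to the left of the pivot are <= 12, and all elements to the right are > 12.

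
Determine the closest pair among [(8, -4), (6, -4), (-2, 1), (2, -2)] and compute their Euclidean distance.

Computing all pairwise distances among 4 points:

d((8, -4), (6, -4)) = 2.0 <-- minimum
d((8, -4), (-2, 1)) = 11.1803
d((8, -4), (2, -2)) = 6.3246
d((6, -4), (-2, 1)) = 9.434
d((6, -4), (2, -2)) = 4.4721
d((-2, 1), (2, -2)) = 5.0

Closest pair: (8, -4) and (6, -4) with distance 2.0

The closest pair is (8, -4) and (6, -4) with Euclidean distance 2.0. For 4 points, brute-force pairwise comparison is shown above. For large n, the divide-and-conquer algorithm (sort by x, recurse on halves, check the dividing strip) achieves O(n log n).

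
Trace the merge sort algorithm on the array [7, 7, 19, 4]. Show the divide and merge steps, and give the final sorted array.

Merge sort trace:

Split: [7, 7, 19, 4] -> [7, 7] and [19, 4]
  Split: [7, 7] -> [7] and [7]
  Merge: [7] + [7] -> [7, 7]
  Split: [19, 4] -> [19] and [4]
  Merge: [19] + [4] -> [4, 19]
Merge: [7, 7] + [4, 19] -> [4, 7, 7, 19]

Final sorted array: [4, 7, 7, 19]

The merge sort proceeds by recursively splitting the array and merging sorted halves.
After all merges, the sorted array is [4, 7, 7, 19].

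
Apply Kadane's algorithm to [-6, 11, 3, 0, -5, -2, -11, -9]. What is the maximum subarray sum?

Using Kadane's algorithm on [-6, 11, 3, 0, -5, -2, -11, -9]:

Scanning through the array:
Position 1 (value 11): max_ending_here = 11, max_so_far = 11
Position 2 (value 3): max_ending_here = 14, max_so_far = 14
Position 3 (value 0): max_ending_here = 14, max_so_far = 14
Position 4 (value -5): max_ending_here = 9, max_so_far = 14
Position 5 (value -2): max_ending_here = 7, max_so_far = 14
Position 6 (value -11): max_ending_here = -4, max_so_far = 14
Position 7 (value -9): max_ending_here = -9, max_so_far = 14

Maximum subarray: [11, 3]
Maximum sum: 14

The maximum subarray is [11, 3] with sum 14. This subarray runs from index 1 to index 2.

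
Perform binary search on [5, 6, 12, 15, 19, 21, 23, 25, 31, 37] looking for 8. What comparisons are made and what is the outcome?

Binary search for 8 in [5, 6, 12, 15, 19, 21, 23, 25, 31, 37]:

lo=0, hi=9, mid=4, arr[mid]=19 -> 19 > 8, search left half
lo=0, hi=3, mid=1, arr[mid]=6 -> 6 < 8, search right half
lo=2, hi=3, mid=2, arr[mid]=12 -> 12 > 8, search left half
lo=2 > hi=1, target 8 not found

Binary search determines that 8 is not in the array after 3 comparisons. The search space was exhausted without finding the target.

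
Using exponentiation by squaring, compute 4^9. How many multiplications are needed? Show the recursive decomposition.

Computing 4^9 by squaring (build up from 4^1; each line after the first costs one multiplication):

4^1 = 4
4^2 = (4^1)^2 = 4^2 = 16
4^4 = (4^2)^2 = 16^2 = 256
4^8 = (4^4)^2 = 256^2 = 65536
4^9 = 4 * 4^8 = 4 * 65536 = 262144

Result: 262144
Multiplications needed: 4 (4 lines after 4^1)

4^9 = 262144. Using exponentiation by squaring, this requires 4 multiplications. The key idea: if the exponent is even, square the half-power; if odd, multiply by the base once.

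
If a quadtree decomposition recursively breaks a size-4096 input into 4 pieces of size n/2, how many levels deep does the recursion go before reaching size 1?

For divide and conquer with division factor 2:

Problem sizes at each level:
Level 0: 4096
Level 1: 2048
Level 2: 1024
Level 3: 512
Level 4: 256
Level 5: 128
Level 6: 64
Level 7: 32
Level 8: 16
Level 9: 8
Level 10: 4
Level 11: 2
Level 12: 1

The root is level 0 and the size-1 base case is level 12 (the tree spans levels 0 through 12, i.e. 13 levels counting the root), so the depth is the number of divisions: log_2(4096) = 12

The recursion tree depth is log_2(4096) = 12. At each level, the problem size is divided by 2, so it takes 12 divisions to reduce to a base case of size 1. The algorithm makes 4 recursive calls at each level.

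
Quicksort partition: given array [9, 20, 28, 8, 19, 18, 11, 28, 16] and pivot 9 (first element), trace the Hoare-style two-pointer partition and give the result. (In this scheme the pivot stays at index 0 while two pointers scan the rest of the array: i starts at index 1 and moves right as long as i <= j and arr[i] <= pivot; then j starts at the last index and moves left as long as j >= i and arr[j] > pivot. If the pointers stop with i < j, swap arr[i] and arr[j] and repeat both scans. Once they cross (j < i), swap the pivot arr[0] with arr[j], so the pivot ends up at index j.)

Hoare-style two-pointer partition with pivot = 9:

Initial array: [9, 20, 28, 8, 19, 18, 11, 28, 16]

Pointers start at i = 1, j = 8.
i stops at index 1 (arr[1]=20 > 9), j stops at index 3 (arr[3]=8 <= 9): swap arr[1] and arr[3], array becomes [9, 8, 28, 20, 19, 18, 11, 28, 16]
i ends at 2, j ends at 1: the pointers have crossed (j < i), so scanning stops.

Swap pivot arr[0] with arr[1] to place pivot at position 1: [8, 9, 28, 20, 19, 18, 11, 28, 16]
Pivot position: 1

After partitioning with pivot 9, the array becomes [8, 9, 28, 20, 19, 18, 11, 28, 16]. The pivot is placed at index 1. All elements to the left of the pivot are <= 9, and all elements to the right are > 9.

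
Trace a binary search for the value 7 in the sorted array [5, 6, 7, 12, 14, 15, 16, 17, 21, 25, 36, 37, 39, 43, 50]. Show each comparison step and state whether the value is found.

Binary search for 7 in [5, 6, 7, 12, 14, 15, 16, 17, 21, 25, 36, 37, 39, 43, 50]:

lo=0, hi=14, mid=7, arr[mid]=17 -> 17 > 7, search left half
lo=0, hi=6, mid=3, arr[mid]=12 -> 12 > 7, search left half
lo=0, hi=2, mid=1, arr[mid]=6 -> 6 < 7, search right half
lo=2, hi=2, mid=2, arr[mid]=7 -> Found target at index 2!

Binary search finds 7 at index 2 after 4 comparisons. The search repeatedly halves the search space by comparing with the middle element.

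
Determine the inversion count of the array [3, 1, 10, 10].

Finding inversions in [3, 1, 10, 10]:

(0, 1): arr[0]=3 > arr[1]=1

Total inversions: 1

The array has 1 inversion(s): (0,1). Each pair (i,j) satisfies i < j and arr[i] > arr[j].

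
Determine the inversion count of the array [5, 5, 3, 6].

Finding inversions in [5, 5, 3, 6]:

(0, 2): arr[0]=5 > arr[2]=3
(1, 2): arr[1]=5 > arr[2]=3

Total inversions: 2

The array has 2 inversion(s): (0,2), (1,2). Each pair (i,j) satisfies i < j and arr[i] > arr[j].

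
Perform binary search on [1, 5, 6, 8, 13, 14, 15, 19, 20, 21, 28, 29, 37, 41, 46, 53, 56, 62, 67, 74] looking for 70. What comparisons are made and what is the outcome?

Binary search for 70 in [1, 5, 6, 8, 13, 14, 15, 19, 20, 21, 28, 29, 37, 41, 46, 53, 56, 62, 67, 74]:

lo=0, hi=19, mid=9, arr[mid]=21 -> 21 < 70, search right half
lo=10, hi=19, mid=14, arr[mid]=46 -> 46 < 70, search right half
lo=15, hi=19, mid=17, arr[mid]=62 -> 62 < 70, search right half
lo=18, hi=19, mid=18, arr[mid]=67 -> 67 < 70, search right half
lo=19, hi=19, mid=19, arr[mid]=74 -> 74 > 70, search left half
lo=19 > hi=18, target 70 not found

Binary search determines that 70 is not in the array after 5 comparisons. The search space was exhausted without finding the target.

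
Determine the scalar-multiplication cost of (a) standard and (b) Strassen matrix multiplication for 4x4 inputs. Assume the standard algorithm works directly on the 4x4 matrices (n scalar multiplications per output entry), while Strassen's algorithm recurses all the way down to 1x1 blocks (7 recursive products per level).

Matrix multiplication for 4x4 matrices:

Standard algorithm: 4^3 = 64 multiplications
Strassen's algorithm: 7^(log2(4)) = 7^2 = 49 multiplications
Savings: 64 - 49 = 15 multiplications

Standard: 64 multiplications (4^3). Strassen: 49 multiplications (7^2). Strassen reduces 8 recursive multiplications to 7 at each level.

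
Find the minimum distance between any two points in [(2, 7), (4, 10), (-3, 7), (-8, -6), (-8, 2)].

Computing all pairwise distances among 5 points:

d((2, 7), (4, 10)) = 3.6056 <-- minimum
d((2, 7), (-3, 7)) = 5.0
d((2, 7), (-8, -6)) = 16.4012
d((2, 7), (-8, 2)) = 11.1803
d((4, 10), (-3, 7)) = 7.6158
d((4, 10), (-8, -6)) = 20.0
d((4, 10), (-8, 2)) = 14.4222
d((-3, 7), (-8, -6)) = 13.9284
d((-3, 7), (-8, 2)) = 7.0711
d((-8, -6), (-8, 2)) = 8.0

Closest pair: (2, 7) and (4, 10) with distance 3.6056

The closest pair is (2, 7) and (4, 10) with Euclidean distance 3.6056. For 5 points, brute-force pairwise comparison is shown above. For large n, the divide-and-conquer algorithm (sort by x, recurse on halves, check the dividing strip) achieves O(n log n).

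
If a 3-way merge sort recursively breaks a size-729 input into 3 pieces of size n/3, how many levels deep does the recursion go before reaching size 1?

For divide and conquer with division factor 3:

Problem sizes at each level:
Level 0: 729
Level 1: 243
Level 2: 81
Level 3: 27
Level 4: 9
Level 5: 3
Level 6: 1

The root is level 0 and the size-1 base case is level 6 (the tree spans levels 0 through 6, i.e. 7 levels counting the root), so the depth is the number of divisions: log_3(729) = 6

The recursion tree depth is log_3(729) = 6. At each level, the problem size is divided by 3, so it takes 6 divisions to reduce to a base case of size 1. The algorithm makes 3 recursive calls at each level.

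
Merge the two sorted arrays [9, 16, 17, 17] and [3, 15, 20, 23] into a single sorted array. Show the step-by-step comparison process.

Merging process:

Compare 9 vs 3: take 3 from right. Merged: [3]
Compare 9 vs 15: take 9 from left. Merged: [3, 9]
Compare 16 vs 15: take 15 from right. Merged: [3, 9, 15]
Compare 16 vs 20: take 16 from left. Merged: [3, 9, 15, 16]
Compare 17 vs 20: take 17 from left. Merged: [3, 9, 15, 16, 17]
Compare 17 vs 20: take 17 from left. Merged: [3, 9, 15, 16, 17, 17]
Append remaining from right: [20, 23]. Merged: [3, 9, 15, 16, 17, 17, 20, 23]

Final merged array: [3, 9, 15, 16, 17, 17, 20, 23]
Total comparisons: 6

The merged array is [3, 9, 15, 16, 17, 17, 20, 23], requiring 6 comparisons. The merge step runs in O(n) time where n is the total number of elements.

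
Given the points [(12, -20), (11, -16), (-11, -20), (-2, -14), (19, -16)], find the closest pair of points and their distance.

Computing all pairwise distances among 5 points:

d((12, -20), (11, -16)) = 4.1231 <-- minimum
d((12, -20), (-11, -20)) = 23.0
d((12, -20), (-2, -14)) = 15.2315
d((12, -20), (19, -16)) = 8.0623
d((11, -16), (-11, -20)) = 22.3607
d((11, -16), (-2, -14)) = 13.1529
d((11, -16), (19, -16)) = 8.0
d((-11, -20), (-2, -14)) = 10.8167
d((-11, -20), (19, -16)) = 30.2655
d((-2, -14), (19, -16)) = 21.095

Closest pair: (12, -20) and (11, -16) with distance 4.1231

The closest pair is (12, -20) and (11, -16) with Euclidean distance 4.1231. For 5 points, brute-force pairwise comparison is shown above. For large n, the divide-and-conquer algorithm (sort by x, recurse on halves, check the dividing strip) achieves O(n log n).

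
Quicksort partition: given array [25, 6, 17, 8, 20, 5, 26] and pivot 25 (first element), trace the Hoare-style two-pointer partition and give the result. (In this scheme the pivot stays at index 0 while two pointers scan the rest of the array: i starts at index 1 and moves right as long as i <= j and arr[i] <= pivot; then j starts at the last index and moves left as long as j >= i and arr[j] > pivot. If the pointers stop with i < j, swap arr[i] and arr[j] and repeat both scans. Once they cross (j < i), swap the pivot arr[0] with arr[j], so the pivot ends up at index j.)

Hoare-style two-pointer partition with pivot = 25:

Initial array: [25, 6, 17, 8, 20, 5, 26]

Pointers start at i = 1, j = 6.
i ends at 6, j ends at 5: the pointers have crossed (j < i), so scanning stops.

Swap pivot arr[0] with arr[5] to place pivot at position 5: [5, 6, 17, 8, 20, 25, 26]
Pivot position: 5

After partitioning with pivot 25, the array becomes [5, 6, 17, 8, 20, 25, 26]. The pivot is placed at index 5. All elements to the left of the pivot are <= 25, and all elements to the right are > 25.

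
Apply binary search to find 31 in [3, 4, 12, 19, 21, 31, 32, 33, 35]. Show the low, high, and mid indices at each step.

Binary search for 31 in [3, 4, 12, 19, 21, 31, 32, 33, 35]:

lo=0, hi=8, mid=4, arr[mid]=21 -> 21 < 31, search right half
lo=5, hi=8, mid=6, arr[mid]=32 -> 32 > 31, search left half
lo=5, hi=5, mid=5, arr[mid]=31 -> Found target at index 5!

Binary search finds 31 at index 5 after 3 comparisons. The search repeatedly halves the search space by comparing with the middle element.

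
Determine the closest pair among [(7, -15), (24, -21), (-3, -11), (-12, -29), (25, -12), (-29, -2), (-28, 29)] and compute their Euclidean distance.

Computing all pairwise distances among 7 points:

d((7, -15), (24, -21)) = 18.0278
d((7, -15), (-3, -11)) = 10.7703
d((7, -15), (-12, -29)) = 23.6008
d((7, -15), (25, -12)) = 18.2483
d((7, -15), (-29, -2)) = 38.2753
d((7, -15), (-28, 29)) = 56.2228
d((24, -21), (-3, -11)) = 28.7924
d((24, -21), (-12, -29)) = 36.8782
d((24, -21), (25, -12)) = 9.0554 <-- minimum
d((24, -21), (-29, -2)) = 56.3028
d((24, -21), (-28, 29)) = 72.1388
d((-3, -11), (-12, -29)) = 20.1246
d((-3, -11), (25, -12)) = 28.0179
d((-3, -11), (-29, -2)) = 27.5136
d((-3, -11), (-28, 29)) = 47.1699
d((-12, -29), (25, -12)) = 40.7185
d((-12, -29), (-29, -2)) = 31.9061
d((-12, -29), (-28, 29)) = 60.1664
d((25, -12), (-29, -2)) = 54.9181
d((25, -12), (-28, 29)) = 67.0075
d((-29, -2), (-28, 29)) = 31.0161

Closest pair: (24, -21) and (25, -12) with distance 9.0554

The closest pair is (24, -21) and (25, -12) with Euclidean distance 9.0554. For 7 points, brute-force pairwise comparison is shown above. For large n, the divide-and-conquer algorithm (sort by x, recurse on halves, check the dividing strip) achieves O(n log n).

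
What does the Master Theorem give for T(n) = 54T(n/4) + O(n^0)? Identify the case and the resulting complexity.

Master Theorem for T(n) = 54T(n/4) + O(n^0):

a = 54, b = 4, c = 0
log_b(a) = log_4(54) = 2.8774

Case 1: c = 0 < log_4(54) = 2.8774
T(n) = O(n^(log_4 54))

For T(n) = 54T(n/4) + O(n^0): log_4(54) = 2.8774. This is Case 1 of the Master Theorem (c < log_b(a), work dominated by leaves), giving O(n^(log_4 54)).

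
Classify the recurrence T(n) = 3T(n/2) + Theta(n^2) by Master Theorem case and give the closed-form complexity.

Master Theorem for T(n) = 3T(n/2) + O(n^2):

a = 3, b = 2, c = 2
log_b(a) = log_2(3) = 1.5850

Case 3: c = 2 > log_2(3) = 1.5850
T(n) = O(n^2) = O(n^2)

For T(n) = 3T(n/2) + O(n^2): log_2(3) = 1.5850. This is Case 3 of the Master Theorem (c > log_b(a), work dominated by root), giving O(n^2).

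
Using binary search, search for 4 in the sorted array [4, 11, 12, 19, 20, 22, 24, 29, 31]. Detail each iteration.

Binary search for 4 in [4, 11, 12, 19, 20, 22, 24, 29, 31]:

lo=0, hi=8, mid=4, arr[mid]=20 -> 20 > 4, search left half
lo=0, hi=3, mid=1, arr[mid]=11 -> 11 > 4, search left half
lo=0, hi=0, mid=0, arr[mid]=4 -> Found target at index 0!

Binary search finds 4 at index 0 after 3 comparisons. The search repeatedly halves the search space by comparing with the middle element.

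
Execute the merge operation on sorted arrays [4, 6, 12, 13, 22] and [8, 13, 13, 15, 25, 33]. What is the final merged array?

Merging process:

Compare 4 vs 8: take 4 from left. Merged: [4]
Compare 6 vs 8: take 6 from left. Merged: [4, 6]
Compare 12 vs 8: take 8 from right. Merged: [4, 6, 8]
Compare 12 vs 13: take 12 from left. Merged: [4, 6, 8, 12]
Compare 13 vs 13: take 13 from left. Merged: [4, 6, 8, 12, 13]
Compare 22 vs 13: take 13 from right. Merged: [4, 6, 8, 12, 13, 13]
Compare 22 vs 13: take 13 from right. Merged: [4, 6, 8, 12, 13, 13, 13]
Compare 22 vs 15: take 15 from right. Merged: [4, 6, 8, 12, 13, 13, 13, 15]
Compare 22 vs 25: take 22 from left. Merged: [4, 6, 8, 12, 13, 13, 13, 15, 22]
Append remaining from right: [25, 33]. Merged: [4, 6, 8, 12, 13, 13, 13, 15, 22, 25, 33]

Final merged array: [4, 6, 8, 12, 13, 13, 13, 15, 22, 25, 33]
Total comparisons: 9

The merged array is [4, 6, 8, 12, 13, 13, 13, 15, 22, 25, 33], requiring 9 comparisons. The merge step runs in O(n) time where n is the total number of elements.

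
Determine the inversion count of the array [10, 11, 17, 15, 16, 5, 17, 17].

Finding inversions in [10, 11, 17, 15, 16, 5, 17, 17]:

(0, 5): arr[0]=10 > arr[5]=5
(1, 5): arr[1]=11 > arr[5]=5
(2, 3): arr[2]=17 > arr[3]=15
(2, 4): arr[2]=17 > arr[4]=16
(2, 5): arr[2]=17 > arr[5]=5
(3, 5): arr[3]=15 > arr[5]=5
(4, 5): arr[4]=16 > arr[5]=5

Total inversions: 7

The array has 7 inversion(s): (0,5), (1,5), (2,3), (2,4), (2,5), (3,5), (4,5). Each pair (i,j) satisfies i < j and arr[i] > arr[j].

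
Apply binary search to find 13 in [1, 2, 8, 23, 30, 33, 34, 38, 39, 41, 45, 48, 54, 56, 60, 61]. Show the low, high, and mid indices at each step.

Binary search for 13 in [1, 2, 8, 23, 30, 33, 34, 38, 39, 41, 45, 48, 54, 56, 60, 61]:

lo=0, hi=15, mid=7, arr[mid]=38 -> 38 > 13, search left half
lo=0, hi=6, mid=3, arr[mid]=23 -> 23 > 13, search left half
lo=0, hi=2, mid=1, arr[mid]=2 -> 2 < 13, search right half
lo=2, hi=2, mid=2, arr[mid]=8 -> 8 < 13, search right half
lo=3 > hi=2, target 13 not found

Binary search determines that 13 is not in the array after 4 comparisons. The search space was exhausted without finding the target.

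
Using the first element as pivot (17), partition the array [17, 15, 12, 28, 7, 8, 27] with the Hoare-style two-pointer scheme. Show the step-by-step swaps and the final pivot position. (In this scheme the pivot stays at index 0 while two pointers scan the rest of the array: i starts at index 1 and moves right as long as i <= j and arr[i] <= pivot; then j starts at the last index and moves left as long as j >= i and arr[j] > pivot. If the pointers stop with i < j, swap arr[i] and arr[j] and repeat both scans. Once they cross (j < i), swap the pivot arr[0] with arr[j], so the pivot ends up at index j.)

Hoare-style two-pointer partition with pivot = 17:

Initial array: [17, 15, 12, 28, 7, 8, 27]

Pointers start at i = 1, j = 6.
i stops at index 3 (arr[3]=28 > 17), j stops at index 5 (arr[5]=8 <= 17): swap arr[3] and arr[5], array becomes [17, 15, 12, 8, 7, 28, 27]
i ends at 5, j ends at 4: the pointers have crossed (j < i), so scanning stops.

Swap pivot arr[0] with arr[4] to place pivot at position 4: [7, 15, 12, 8, 17, 28, 27]
Pivot position: 4

After partitioning with pivot 17, the array becomes [7, 15, 12, 8, 17, 28, 27]. The pivot is placed at index 4. All elements to the left of the pivot are <= 17, and all elements to the right are > 17.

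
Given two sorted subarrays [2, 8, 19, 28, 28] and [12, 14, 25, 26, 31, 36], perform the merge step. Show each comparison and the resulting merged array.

Merging process:

Compare 2 vs 12: take 2 from left. Merged: [2]
Compare 8 vs 12: take 8 from left. Merged: [2, 8]
Compare 19 vs 12: take 12 from right. Merged: [2, 8, 12]
Compare 19 vs 14: take 14 from right. Merged: [2, 8, 12, 14]
Compare 19 vs 25: take 19 from left. Merged: [2, 8, 12, 14, 19]
Compare 28 vs 25: take 25 from right. Merged: [2, 8, 12, 14, 19, 25]
Compare 28 vs 26: take 26 from right. Merged: [2, 8, 12, 14, 19, 25, 26]
Compare 28 vs 31: take 28 from left. Merged: [2, 8, 12, 14, 19, 25, 26, 28]
Compare 28 vs 31: take 28 from left. Merged: [2, 8, 12, 14, 19, 25, 26, 28, 28]
Append remaining from right: [31, 36]. Merged: [2, 8, 12, 14, 19, 25, 26, 28, 28, 31, 36]

Final merged array: [2, 8, 12, 14, 19, 25, 26, 28, 28, 31, 36]
Total comparisons: 9

The merged array is [2, 8, 12, 14, 19, 25, 26, 28, 28, 31, 36], requiring 9 comparisons. The merge step runs in O(n) time where n is the total number of elements.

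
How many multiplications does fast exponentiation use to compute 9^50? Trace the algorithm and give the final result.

Computing 9^50 by squaring (build up from 9^1; each line after the first costs one multiplication):

9^1 = 9
9^2 = (9^1)^2 = 9^2 = 81
9^3 = 9 * 9^2 = 9 * 81 = 729
9^6 = (9^3)^2 = 729^2 = 531441
9^12 = (9^6)^2 = 531441^2 = 282429536481
9^24 = (9^12)^2 = 282429536481^2 = 79766443076872509863361
9^25 = 9 * 9^24 = 9 * 79766443076872509863361 = 717897987691852588770249
9^50 = (9^25)^2 = 717897987691852588770249^2 = 515377520732011331036461129765621272702107522001

Result: 515377520732011331036461129765621272702107522001
Multiplications needed: 7 (7 lines after 9^1)

9^50 = 515377520732011331036461129765621272702107522001. Using exponentiation by squaring, this requires 7 multiplications. The key idea: if the exponent is even, square the half-power; if odd, multiply by the base once.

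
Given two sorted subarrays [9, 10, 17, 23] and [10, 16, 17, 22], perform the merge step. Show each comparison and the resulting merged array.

Merging process:

Compare 9 vs 10: take 9 from left. Merged: [9]
Compare 10 vs 10: take 10 from left. Merged: [9, 10]
Compare 17 vs 10: take 10 from right. Merged: [9, 10, 10]
Compare 17 vs 16: take 16 from right. Merged: [9, 10, 10, 16]
Compare 17 vs 17: take 17 from left. Merged: [9, 10, 10, 16, 17]
Compare 23 vs 17: take 17 from right. Merged: [9, 10, 10, 16, 17, 17]
Compare 23 vs 22: take 22 from right. Merged: [9, 10, 10, 16, 17, 17, 22]
Append remaining from left: [23]. Merged: [9, 10, 10, 16, 17, 17, 22, 23]

Final merged array: [9, 10, 10, 16, 17, 17, 22, 23]
Total comparisons: 7

The merged array is [9, 10, 10, 16, 17, 17, 22, 23], requiring 7 comparisons. The merge step runs in O(n) time where n is the total number of elements.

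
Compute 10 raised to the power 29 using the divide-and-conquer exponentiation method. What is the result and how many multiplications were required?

Computing 10^29 by squaring (build up from 10^1; each line after the first costs one multiplication):

10^1 = 10
10^2 = (10^1)^2 = 10^2 = 100
10^3 = 10 * 10^2 = 10 * 100 = 1000
10^6 = (10^3)^2 = 1000^2 = 1000000
10^7 = 10 * 10^6 = 10 * 1000000 = 10000000
10^14 = (10^7)^2 = 10000000^2 = 100000000000000
10^28 = (10^14)^2 = 100000000000000^2 = 10000000000000000000000000000
10^29 = 10 * 10^28 = 10 * 10000000000000000000000000000 = 100000000000000000000000000000

Result: 100000000000000000000000000000
Multiplications needed: 7 (7 lines after 10^1)

10^29 = 100000000000000000000000000000. Using exponentiation by squaring, this requires 7 multiplications. The key idea: if the exponent is even, square the half-power; if odd, multiply by the base once.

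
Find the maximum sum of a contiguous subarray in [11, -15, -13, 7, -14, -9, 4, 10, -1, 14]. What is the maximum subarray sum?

Using Kadane's algorithm on [11, -15, -13, 7, -14, -9, 4, 10, -1, 14]:

Scanning through the array:
Position 1 (value -15): max_ending_here = -4, max_so_far = 11
Position 2 (value -13): max_ending_here = -13, max_so_far = 11
Position 3 (value 7): max_ending_here = 7, max_so_far = 11
Position 4 (value -14): max_ending_here = -7, max_so_far = 11
Position 5 (value -9): max_ending_here = -9, max_so_far = 11
Position 6 (value 4): max_ending_here = 4, max_so_far = 11
Position 7 (value 10): max_ending_here = 14, max_so_far = 14
Position 8 (value -1): max_ending_here = 13, max_so_far = 14
Position 9 (value 14): max_ending_here = 27, max_so_far = 27

Maximum subarray: [4, 10, -1, 14]
Maximum sum: 27

The maximum subarray is [4, 10, -1, 14] with sum 27. This subarray runs from index 6 to index 9.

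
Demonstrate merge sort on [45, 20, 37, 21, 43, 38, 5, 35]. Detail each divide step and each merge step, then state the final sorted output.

Merge sort trace:

Split: [45, 20, 37, 21, 43, 38, 5, 35] -> [45, 20, 37, 21] and [43, 38, 5, 35]
  Split: [45, 20, 37, 21] -> [45, 20] and [37, 21]
    Split: [45, 20] -> [45] and [20]
    Merge: [45] + [20] -> [20, 45]
    Split: [37, 21] -> [37] and [21]
    Merge: [37] + [21] -> [21, 37]
  Merge: [20, 45] + [21, 37] -> [20, 21, 37, 45]
  Split: [43, 38, 5, 35] -> [43, 38] and [5, 35]
    Split: [43, 38] -> [43] and [38]
    Merge: [43] + [38] -> [38, 43]
    Split: [5, 35] -> [5] and [35]
    Merge: [5] + [35] -> [5, 35]
  Merge: [38, 43] + [5, 35] -> [5, 35, 38, 43]
Merge: [20, 21, 37, 45] + [5, 35, 38, 43] -> [5, 20, 21, 35, 37, 38, 43, 45]

Final sorted array: [5, 20, 21, 35, 37, 38, 43, 45]

The merge sort proceeds by recursively splitting the array and merging sorted halves.
After all merges, the sorted array is [5, 20, 21, 35, 37, 38, 43, 45].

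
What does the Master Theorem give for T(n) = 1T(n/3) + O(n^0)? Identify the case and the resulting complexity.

Master Theorem for T(n) = 1T(n/3) + O(n^0):

a = 1, b = 3, c = 0
log_b(a) = log_3(1) = 0.0000

Case 2: c = 0 = log_3(1) = 0.0000
T(n) = O(n^0 log n) = O(log n)

For T(n) = 1T(n/3) + O(n^0): log_3(1) = 0.0000. This is Case 2 of the Master Theorem (c = log_b(a), equal work at all levels), giving O(log n).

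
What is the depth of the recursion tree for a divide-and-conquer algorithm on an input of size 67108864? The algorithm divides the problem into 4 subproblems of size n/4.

For divide and conquer with division factor 4:

Problem sizes at each level:
Level 0: 67108864
Level 1: 16777216
Level 2: 4194304
Level 3: 1048576
Level 4: 262144
Level 5: 65536
Level 6: 16384
Level 7: 4096
Level 8: 1024
Level 9: 256
Level 10: 64
Level 11: 16
Level 12: 4
Level 13: 1

The root is level 0 and the size-1 base case is level 13 (the tree spans levels 0 through 13, i.e. 14 levels counting the root), so the depth is the number of divisions: log_4(67108864) = 13

The recursion tree depth is log_4(67108864) = 13. At each level, the problem size is divided by 4, so it takes 13 divisions to reduce to a base case of size 1. The algorithm makes 4 recursive calls at each level.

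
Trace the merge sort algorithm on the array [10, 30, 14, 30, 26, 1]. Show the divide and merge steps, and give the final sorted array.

Merge sort trace:

Split: [10, 30, 14, 30, 26, 1] -> [10, 30, 14] and [30, 26, 1]
  Split: [10, 30, 14] -> [10] and [30, 14]
    Split: [30, 14] -> [30] and [14]
    Merge: [30] + [14] -> [14, 30]
  Merge: [10] + [14, 30] -> [10, 14, 30]
  Split: [30, 26, 1] -> [30] and [26, 1]
    Split: [26, 1] -> [26] and [1]
    Merge: [26] + [1] -> [1, 26]
  Merge: [30] + [1, 26] -> [1, 26, 30]
Merge: [10, 14, 30] + [1, 26, 30] -> [1, 10, 14, 26, 30, 30]

Final sorted array: [1, 10, 14, 26, 30, 30]

The merge sort proceeds by recursively splitting the array and merging sorted halves.
After all merges, the sorted array is [1, 10, 14, 26, 30, 30].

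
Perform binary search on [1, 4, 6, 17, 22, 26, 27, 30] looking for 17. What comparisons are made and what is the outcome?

Binary search for 17 in [1, 4, 6, 17, 22, 26, 27, 30]:

lo=0, hi=7, mid=3, arr[mid]=17 -> Found target at index 3!

Binary search finds 17 at index 3 after 1 comparisons. The search repeatedly halves the search space by comparing with the middle element.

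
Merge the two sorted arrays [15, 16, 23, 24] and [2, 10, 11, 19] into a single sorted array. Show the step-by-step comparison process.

Merging process:

Compare 15 vs 2: take 2 from right. Merged: [2]
Compare 15 vs 10: take 10 from right. Merged: [2, 10]
Compare 15 vs 11: take 11 from right. Merged: [2, 10, 11]
Compare 15 vs 19: take 15 from left. Merged: [2, 10, 11, 15]
Compare 16 vs 19: take 16 from left. Merged: [2, 10, 11, 15, 16]
Compare 23 vs 19: take 19 from right. Merged: [2, 10, 11, 15, 16, 19]
Append remaining from left: [23, 24]. Merged: [2, 10, 11, 15, 16, 19, 23, 24]

Final merged array: [2, 10, 11, 15, 16, 19, 23, 24]
Total comparisons: 6

The merged array is [2, 10, 11, 15, 16, 19, 23, 24], requiring 6 comparisons. The merge step runs in O(n) time where n is the total number of elements.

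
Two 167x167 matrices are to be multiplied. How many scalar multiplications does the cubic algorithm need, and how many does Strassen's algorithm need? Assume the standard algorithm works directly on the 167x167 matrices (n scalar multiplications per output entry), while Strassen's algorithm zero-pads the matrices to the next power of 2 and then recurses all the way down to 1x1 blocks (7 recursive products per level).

Matrix multiplication for 167x167 matrices:

Strassen's algorithm requires power-of-2 dimensions. Pad 167x167 to 256x256 (next power of 2).

Standard algorithm: 167^3 = 4657463 multiplications
Strassen's algorithm: 7^(log2(256)) = 7^8 = 5764801 multiplications
Difference: 4657463 - 5764801 = -1107338 (Strassen uses MORE here due to padding overhead — for small or just-over-power-of-2 n, padding can outweigh the per-level savings)

Standard: 4657463 multiplications (167^3). Strassen: 5764801 multiplications (7^8, after padding to 256x256). Strassen reduces 8 recursive multiplications to 7 at each level.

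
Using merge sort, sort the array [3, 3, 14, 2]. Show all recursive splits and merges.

Merge sort trace:

Split: [3, 3, 14, 2] -> [3, 3] and [14, 2]
  Split: [3, 3] -> [3] and [3]
  Merge: [3] + [3] -> [3, 3]
  Split: [14, 2] -> [14] and [2]
  Merge: [14] + [2] -> [2, 14]
Merge: [3, 3] + [2, 14] -> [2, 3, 3, 14]

Final sorted array: [2, 3, 3, 14]

The merge sort proceeds by recursively splitting the array and merging sorted halves.
After all merges, the sorted array is [2, 3, 3, 14].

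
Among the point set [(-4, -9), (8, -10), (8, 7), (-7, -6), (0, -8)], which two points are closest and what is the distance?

Computing all pairwise distances among 5 points:

d((-4, -9), (8, -10)) = 12.0416
d((-4, -9), (8, 7)) = 20.0
d((-4, -9), (-7, -6)) = 4.2426
d((-4, -9), (0, -8)) = 4.1231 <-- minimum
d((8, -10), (8, 7)) = 17.0
d((8, -10), (-7, -6)) = 15.5242
d((8, -10), (0, -8)) = 8.2462
d((8, 7), (-7, -6)) = 19.8494
d((8, 7), (0, -8)) = 17.0
d((-7, -6), (0, -8)) = 7.2801

Closest pair: (-4, -9) and (0, -8) with distance 4.1231

The closest pair is (-4, -9) and (0, -8) with Euclidean distance 4.1231. For 5 points, brute-force pairwise comparison is shown above. For large n, the divide-and-conquer algorithm (sort by x, recurse on halves, check the dividing strip) achieves O(n log n).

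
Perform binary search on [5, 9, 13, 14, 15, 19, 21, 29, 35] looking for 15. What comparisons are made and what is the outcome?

Binary search for 15 in [5, 9, 13, 14, 15, 19, 21, 29, 35]:

lo=0, hi=8, mid=4, arr[mid]=15 -> Found target at index 4!

Binary search finds 15 at index 4 after 1 comparisons. The search repeatedly halves the search space by comparing with the middle element.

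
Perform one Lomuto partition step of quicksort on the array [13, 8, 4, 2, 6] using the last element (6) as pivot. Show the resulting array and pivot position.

Lomuto partition with pivot = 6:

Initial array: [13, 8, 4, 2, 6]

arr[0]=13 > 6: no swap
arr[1]=8 > 6: no swap
arr[2]=4 <= 6: swap with position 0, array becomes [4, 8, 13, 2, 6]
arr[3]=2 <= 6: swap with position 1, array becomes [4, 2, 13, 8, 6]

Place pivot at position 2: [4, 2, 6, 8, 13]
Pivot position: 2

After partitioning with pivot 6, the array becomes [4, 2, 6, 8, 13]. The pivot is placed at index 2. All elements to the left of the pivot are <= 6, and all elements to the right are > 6.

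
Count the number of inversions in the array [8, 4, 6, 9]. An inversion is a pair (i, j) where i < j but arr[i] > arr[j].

Finding inversions in [8, 4, 6, 9]:

(0, 1): arr[0]=8 > arr[1]=4
(0, 2): arr[0]=8 > arr[2]=6

Total inversions: 2

The array has 2 inversion(s): (0,1), (0,2). Each pair (i,j) satisfies i < j and arr[i] > arr[j].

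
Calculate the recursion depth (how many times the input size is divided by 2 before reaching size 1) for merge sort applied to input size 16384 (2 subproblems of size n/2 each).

For divide and conquer with division factor 2:

Problem sizes at each level:
Level 0: 16384
Level 1: 8192
Level 2: 4096
Level 3: 2048
Level 4: 1024
Level 5: 512
Level 6: 256
Level 7: 128
Level 8: 64
Level 9: 32
Level 10: 16
Level 11: 8
Level 12: 4
Level 13: 2
Level 14: 1

The root is level 0 and the size-1 base case is level 14 (the tree spans levels 0 through 14, i.e. 15 levels counting the root), so the depth is the number of divisions: log_2(16384) = 14

The recursion tree depth is log_2(16384) = 14. At each level, the problem size is divided by 2, so it takes 14 divisions to reduce to a base case of size 1. The algorithm makes 2 recursive calls at each level.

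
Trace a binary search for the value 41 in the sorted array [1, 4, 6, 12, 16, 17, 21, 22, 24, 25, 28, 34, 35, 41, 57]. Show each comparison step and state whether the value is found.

Binary search for 41 in [1, 4, 6, 12, 16, 17, 21, 22, 24, 25, 28, 34, 35, 41, 57]:

lo=0, hi=14, mid=7, arr[mid]=22 -> 22 < 41, search right half
lo=8, hi=14, mid=11, arr[mid]=34 -> 34 < 41, search right half
lo=12, hi=14, mid=13, arr[mid]=41 -> Found target at index 13!

Binary search finds 41 at index 13 after 3 comparisons. The search repeatedly halves the search space by comparing with the middle element.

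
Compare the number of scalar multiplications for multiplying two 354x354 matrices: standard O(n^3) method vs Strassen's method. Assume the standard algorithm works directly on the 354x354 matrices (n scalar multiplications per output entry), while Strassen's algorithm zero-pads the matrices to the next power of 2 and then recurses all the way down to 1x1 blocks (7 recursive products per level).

Matrix multiplication for 354x354 matrices:

Strassen's algorithm requires power-of-2 dimensions. Pad 354x354 to 512x512 (next power of 2).

Standard algorithm: 354^3 = 44361864 multiplications
Strassen's algorithm: 7^(log2(512)) = 7^9 = 40353607 multiplications
Savings: 44361864 - 40353607 = 4008257 multiplications

Standard: 44361864 multiplications (354^3). Strassen: 40353607 multiplications (7^9, after padding to 512x512). Strassen reduces 8 recursive multiplications to 7 at each level.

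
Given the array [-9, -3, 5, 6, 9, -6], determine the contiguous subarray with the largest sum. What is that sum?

Using Kadane's algorithm on [-9, -3, 5, 6, 9, -6]:

Scanning through the array:
Position 1 (value -3): max_ending_here = -3, max_so_far = -3
Position 2 (value 5): max_ending_here = 5, max_so_far = 5
Position 3 (value 6): max_ending_here = 11, max_so_far = 11
Position 4 (value 9): max_ending_here = 20, max_so_far = 20
Position 5 (value -6): max_ending_here = 14, max_so_far = 20

Maximum subarray: [5, 6, 9]
Maximum sum: 20

The maximum subarray is [5, 6, 9] with sum 20. This subarray runs from index 2 to index 4.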